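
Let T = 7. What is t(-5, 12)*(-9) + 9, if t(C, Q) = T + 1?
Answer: -63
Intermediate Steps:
t(C, Q) = 8 (t(C, Q) = 7 + 1 = 8)
t(-5, 12)*(-9) + 9 = 8*(-9) + 9 = -72 + 9 = -63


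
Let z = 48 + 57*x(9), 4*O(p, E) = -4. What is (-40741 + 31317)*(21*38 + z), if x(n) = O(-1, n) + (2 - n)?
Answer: -3675360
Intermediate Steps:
O(p, E) = -1 (O(p, E) = (1/4)*(-4) = -1)
x(n) = 1 - n (x(n) = -1 + (2 - n) = 1 - n)
z = -408 (z = 48 + 57*(1 - 1*9) = 48 + 57*(1 - 9) = 48 + 57*(-8) = 48 - 456 = -408)
(-40741 + 31317)*(21*38 + z) = (-40741 + 31317)*(21*38 - 408) = -9424*(798 - 408) = -9424*390 = -3675360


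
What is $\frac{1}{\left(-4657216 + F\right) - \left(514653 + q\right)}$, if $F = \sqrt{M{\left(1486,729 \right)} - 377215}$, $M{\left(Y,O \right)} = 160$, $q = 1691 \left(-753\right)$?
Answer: $- \frac{3898546}{15198661291171} - \frac{63 i \sqrt{95}}{15198661291171} \approx -2.5651 \cdot 10^{-7} - 4.0401 \cdot 10^{-11} i$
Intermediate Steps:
$q = -1273323$
$F = 63 i \sqrt{95}$ ($F = \sqrt{160 - 377215} = \sqrt{-377055} = 63 i \sqrt{95} \approx 614.05 i$)
$\frac{1}{\left(-4657216 + F\right) - \left(514653 + q\right)} = \frac{1}{\left(-4657216 + 63 i \sqrt{95}\right) - -758670} = \frac{1}{\left(-4657216 + 63 i \sqrt{95}\right) + \left(-514653 + 1273323\right)} = \frac{1}{\left(-4657216 + 63 i \sqrt{95}\right) + 758670} = \frac{1}{-3898546 + 63 i \sqrt{95}}$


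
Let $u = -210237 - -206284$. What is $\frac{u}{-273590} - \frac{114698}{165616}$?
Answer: $- \frac{7681386443}{11327720360} \approx -0.67811$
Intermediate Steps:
$u = -3953$ ($u = -210237 + 206284 = -3953$)
$\frac{u}{-273590} - \frac{114698}{165616} = - \frac{3953}{-273590} - \frac{114698}{165616} = \left(-3953\right) \left(- \frac{1}{273590}\right) - \frac{57349}{82808} = \frac{3953}{273590} - \frac{57349}{82808} = - \frac{7681386443}{11327720360}$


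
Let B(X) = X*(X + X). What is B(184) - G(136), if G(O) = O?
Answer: 67576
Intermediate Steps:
B(X) = 2*X**2 (B(X) = X*(2*X) = 2*X**2)
B(184) - G(136) = 2*184**2 - 1*136 = 2*33856 - 136 = 67712 - 136 = 67576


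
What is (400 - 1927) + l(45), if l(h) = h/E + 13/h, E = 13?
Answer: -891101/585 ≈ -1523.3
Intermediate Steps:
l(h) = 13/h + h/13 (l(h) = h/13 + 13/h = 13/h + h/13)
(400 - 1927) + l(45) = (400 - 1927) + (13/45 + (1/13)*45) = -1527 + (13*(1/45) + 45/13) = -1527 + (13/45 + 45/13) = -1527 + 2194/585 = -891101/585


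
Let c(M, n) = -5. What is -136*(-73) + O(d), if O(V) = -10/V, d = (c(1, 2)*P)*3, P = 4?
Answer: 59569/6 ≈ 9928.2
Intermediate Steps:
d = -60 (d = -5*4*3 = -20*3 = -60)
-136*(-73) + O(d) = -136*(-73) - 10/(-60) = 9928 - 10*(-1/60) = 9928 + ⅙ = 59569/6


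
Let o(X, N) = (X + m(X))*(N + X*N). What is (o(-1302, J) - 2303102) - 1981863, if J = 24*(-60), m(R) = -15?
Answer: -2471605445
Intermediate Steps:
J = -1440
o(X, N) = (-15 + X)*(N + N*X) (o(X, N) = (X - 15)*(N + X*N) = (-15 + X)*(N + N*X))
(o(-1302, J) - 2303102) - 1981863 = (-1440*(-15 + (-1302)² - 14*(-1302)) - 2303102) - 1981863 = (-1440*(-15 + 1695204 + 18228) - 2303102) - 1981863 = (-1440*1713417 - 2303102) - 1981863 = (-2467320480 - 2303102) - 1981863 = -2469623582 - 1981863 = -2471605445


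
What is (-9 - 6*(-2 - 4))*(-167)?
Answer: -4509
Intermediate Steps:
(-9 - 6*(-2 - 4))*(-167) = (-9 - 6*(-6))*(-167) = (-9 + 36)*(-167) = 27*(-167) = -4509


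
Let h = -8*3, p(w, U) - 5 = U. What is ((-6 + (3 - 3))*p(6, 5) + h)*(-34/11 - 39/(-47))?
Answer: 98196/517 ≈ 189.93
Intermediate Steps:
p(w, U) = 5 + U
h = -24
((-6 + (3 - 3))*p(6, 5) + h)*(-34/11 - 39/(-47)) = ((-6 + (3 - 3))*(5 + 5) - 24)*(-34/11 - 39/(-47)) = ((-6 + 0)*10 - 24)*(-34*1/11 - 39*(-1/47)) = (-6*10 - 24)*(-34/11 + 39/47) = (-60 - 24)*(-1169/517) = -84*(-1169/517) = 98196/517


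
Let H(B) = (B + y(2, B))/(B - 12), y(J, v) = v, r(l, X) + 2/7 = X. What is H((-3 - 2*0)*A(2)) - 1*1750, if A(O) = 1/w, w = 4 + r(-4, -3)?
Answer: -47236/27 ≈ -1749.5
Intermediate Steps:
r(l, X) = -2/7 + X
w = 5/7 (w = 4 + (-2/7 - 3) = 4 - 23/7 = 5/7 ≈ 0.71429)
A(O) = 7/5 (A(O) = 1/(5/7) = 7/5)
H(B) = 2*B/(-12 + B) (H(B) = (B + B)/(B - 12) = (2*B)/(-12 + B) = 2*B/(-12 + B))
H((-3 - 2*0)*A(2)) - 1*1750 = 2*((-3 - 2*0)*(7/5))/(-12 + (-3 - 2*0)*(7/5)) - 1*1750 = 2*((-3 + 0)*(7/5))/(-12 + (-3 + 0)*(7/5)) - 1750 = 2*(-3*7/5)/(-12 - 3*7/5) - 1750 = 2*(-21/5)/(-12 - 21/5) - 1750 = 2*(-21/5)/(-81/5) - 1750 = 2*(-21/5)*(-5/81) - 1750 = 14/27 - 1750 = -47236/27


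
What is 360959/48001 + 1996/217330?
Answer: 39271514733/5216028665 ≈ 7.5290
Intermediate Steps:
360959/48001 + 1996/217330 = 360959*(1/48001) + 1996*(1/217330) = 360959/48001 + 998/108665 = 39271514733/5216028665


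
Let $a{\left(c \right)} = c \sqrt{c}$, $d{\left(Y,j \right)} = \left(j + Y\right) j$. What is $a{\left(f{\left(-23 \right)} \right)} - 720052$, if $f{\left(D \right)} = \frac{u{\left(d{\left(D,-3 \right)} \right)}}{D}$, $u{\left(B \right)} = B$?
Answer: $-720052 - \frac{78 i \sqrt{1794}}{529} \approx -7.2005 \cdot 10^{5} - 6.2453 i$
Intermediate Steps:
$d{\left(Y,j \right)} = j \left(Y + j\right)$ ($d{\left(Y,j \right)} = \left(Y + j\right) j = j \left(Y + j\right)$)
$f{\left(D \right)} = \frac{9 - 3 D}{D}$ ($f{\left(D \right)} = \frac{\left(-3\right) \left(D - 3\right)}{D} = \frac{\left(-3\right) \left(-3 + D\right)}{D} = \frac{9 - 3 D}{D}$)
$a{\left(c \right)} = c^{\frac{3}{2}}$
$a{\left(f{\left(-23 \right)} \right)} - 720052 = \left(-3 + \frac{9}{-23}\right)^{\frac{3}{2}} - 720052 = \left(-3 + 9 \left(- \frac{1}{23}\right)\right)^{\frac{3}{2}} - 720052 = \left(-3 - \frac{9}{23}\right)^{\frac{3}{2}} - 720052 = \left(- \frac{78}{23}\right)^{\frac{3}{2}} - 720052 = - \frac{78 i \sqrt{1794}}{529} - 720052 = -720052 - \frac{78 i \sqrt{1794}}{529}$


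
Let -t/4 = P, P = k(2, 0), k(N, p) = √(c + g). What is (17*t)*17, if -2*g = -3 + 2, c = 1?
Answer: -578*√6 ≈ -1415.8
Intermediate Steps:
g = ½ (g = -(-3 + 2)/2 = -½*(-1) = ½ ≈ 0.50000)
k(N, p) = √6/2 (k(N, p) = √(1 + ½) = √(3/2) = √6/2)
P = √6/2 ≈ 1.2247
t = -2*√6 ≈ -4.8990
(17*t)*17 = (17*(-2*√6))*17 = -34*√6*17 = -578*√6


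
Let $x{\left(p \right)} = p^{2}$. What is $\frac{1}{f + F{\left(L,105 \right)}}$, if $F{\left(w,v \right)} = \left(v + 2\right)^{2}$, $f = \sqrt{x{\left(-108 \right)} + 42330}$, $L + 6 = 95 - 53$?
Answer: $\frac{11449}{131025607} - \frac{\sqrt{53994}}{131025607} \approx 8.5606 \cdot 10^{-5}$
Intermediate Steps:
$L = 36$ ($L = -6 + \left(95 - 53\right) = -6 + 42 = 36$)
$f = \sqrt{53994}$ ($f = \sqrt{\left(-108\right)^{2} + 42330} = \sqrt{11664 + 42330} = \sqrt{53994} \approx 232.37$)
$F{\left(w,v \right)} = \left(2 + v\right)^{2}$
$\frac{1}{f + F{\left(L,105 \right)}} = \frac{1}{\sqrt{53994} + \left(2 + 105\right)^{2}} = \frac{1}{\sqrt{53994} + 107^{2}} = \frac{1}{\sqrt{53994} + 11449} = \frac{1}{11449 + \sqrt{53994}}$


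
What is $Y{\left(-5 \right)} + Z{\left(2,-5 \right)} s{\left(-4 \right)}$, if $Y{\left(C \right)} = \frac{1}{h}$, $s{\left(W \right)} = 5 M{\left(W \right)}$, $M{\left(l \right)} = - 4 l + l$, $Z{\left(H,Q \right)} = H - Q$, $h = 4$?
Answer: $\frac{1681}{4} \approx 420.25$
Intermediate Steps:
$M{\left(l \right)} = - 3 l$
$s{\left(W \right)} = - 15 W$ ($s{\left(W \right)} = 5 \left(- 3 W\right) = - 15 W$)
$Y{\left(C \right)} = \frac{1}{4}$
$Y{\left(-5 \right)} + Z{\left(2,-5 \right)} s{\left(-4 \right)} = \frac{1}{4} + \left(2 - -5\right) \left(\left(-15\right) \left(-4\right)\right) = \frac{1}{4} + \left(2 + 5\right) 60 = \frac{1}{4} + 7 \cdot 60 = \frac{1}{4} + 420 = \frac{1681}{4}$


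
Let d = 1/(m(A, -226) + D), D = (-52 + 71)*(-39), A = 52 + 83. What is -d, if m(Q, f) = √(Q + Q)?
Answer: 247/182937 + √30/182937 ≈ 0.0013801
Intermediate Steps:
A = 135
m(Q, f) = √2*√Q (m(Q, f) = √(2*Q) = √2*√Q)
D = -741 (D = 19*(-39) = -741)
d = 1/(-741 + 3*√30) (d = 1/(√2*√135 - 741) = 1/(√2*(3*√15) - 741) = 1/(3*√30 - 741) = 1/(-741 + 3*√30) ≈ -0.0013801)
-d = -(-247/182937 - √30/182937) = 247/182937 + √30/182937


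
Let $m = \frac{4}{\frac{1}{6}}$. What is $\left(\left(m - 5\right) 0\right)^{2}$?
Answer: $0$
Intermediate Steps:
$m = 24$ ($m = 4 \frac{1}{\frac{1}{6}} = 4 \cdot 6 = 24$)
$\left(\left(m - 5\right) 0\right)^{2} = \left(\left(24 - 5\right) 0\right)^{2} = \left(19 \cdot 0\right)^{2} = 0^{2} = 0$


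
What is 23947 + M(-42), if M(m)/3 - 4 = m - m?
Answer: 23959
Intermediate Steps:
M(m) = 12 (M(m) = 12 + 3*(m - m) = 12 + 3*0 = 12 + 0 = 12)
23947 + M(-42) = 23947 + 12 = 23959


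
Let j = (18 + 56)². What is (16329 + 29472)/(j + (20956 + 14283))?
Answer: 45801/40715 ≈ 1.1249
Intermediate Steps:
j = 5476 (j = 74² = 5476)
(16329 + 29472)/(j + (20956 + 14283)) = (16329 + 29472)/(5476 + (20956 + 14283)) = 45801/(5476 + 35239) = 45801/40715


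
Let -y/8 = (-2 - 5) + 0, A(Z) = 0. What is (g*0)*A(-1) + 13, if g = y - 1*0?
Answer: 13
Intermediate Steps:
y = 56 (y = -8*((-2 - 5) + 0) = -8*(-7 + 0) = -8*(-7) = 56)
g = 56 (g = 56 - 1*0 = 56 + 0 = 56)
(g*0)*A(-1) + 13 = (56*0)*0 + 13 = 0*0 + 13 = 0 + 13 = 13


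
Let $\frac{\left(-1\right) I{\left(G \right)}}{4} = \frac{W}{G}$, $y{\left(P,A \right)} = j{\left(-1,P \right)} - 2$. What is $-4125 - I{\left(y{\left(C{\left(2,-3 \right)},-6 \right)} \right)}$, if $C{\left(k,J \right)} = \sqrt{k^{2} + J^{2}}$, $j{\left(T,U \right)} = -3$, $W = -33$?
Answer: $- \frac{20493}{5} \approx -4098.6$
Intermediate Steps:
$C{\left(k,J \right)} = \sqrt{J^{2} + k^{2}}$
$y{\left(P,A \right)} = -5$ ($y{\left(P,A \right)} = -3 - 2 = -5$)
$I{\left(G \right)} = \frac{132}{G}$ ($I{\left(G \right)} = - 4 \left(- \frac{33}{G}\right) = \frac{132}{G}$)
$-4125 - I{\left(y{\left(C{\left(2,-3 \right)},-6 \right)} \right)} = -4125 - \frac{132}{-5} = -4125 - 132 \left(- \frac{1}{5}\right) = -4125 - - \frac{132}{5} = -4125 + \frac{132}{5} = - \frac{20493}{5}$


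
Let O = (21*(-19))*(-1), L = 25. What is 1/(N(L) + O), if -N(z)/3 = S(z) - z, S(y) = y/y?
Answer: 1/471 ≈ 0.0021231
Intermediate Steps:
S(y) = 1
O = 399 (O = -399*(-1) = 399)
N(z) = -3 + 3*z (N(z) = -3*(1 - z) = -3 + 3*z)
1/(N(L) + O) = 1/((-3 + 3*25) + 399) = 1/((-3 + 75) + 399) = 1/(72 + 399) = 1/471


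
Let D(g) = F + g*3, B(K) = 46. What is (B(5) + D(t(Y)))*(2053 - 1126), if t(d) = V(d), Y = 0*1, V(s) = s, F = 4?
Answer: 46350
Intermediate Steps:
Y = 0
t(d) = d
D(g) = 4 + 3*g (D(g) = 4 + g*3 = 4 + 3*g)
(B(5) + D(t(Y)))*(2053 - 1126) = (46 + (4 + 3*0))*(2053 - 1126) = (46 + (4 + 0))*927 = (46 + 4)*927 = 50*927 = 46350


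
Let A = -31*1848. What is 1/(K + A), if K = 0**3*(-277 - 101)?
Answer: -1/57288 ≈ -1.7456e-5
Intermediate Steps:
A = -57288
K = 0 (K = 0*(-378) = 0)
1/(K + A) = 1/(0 - 57288) = 1/(-57288) = -1/57288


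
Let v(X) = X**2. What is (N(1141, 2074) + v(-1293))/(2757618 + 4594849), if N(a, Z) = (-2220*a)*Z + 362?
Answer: -5251811269/7352467 ≈ -714.29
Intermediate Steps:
N(a, Z) = 362 - 2220*Z*a (N(a, Z) = -2220*Z*a + 362 = 362 - 2220*Z*a)
(N(1141, 2074) + v(-1293))/(2757618 + 4594849) = ((362 - 2220*2074*1141) + (-1293)**2)/(2757618 + 4594849) = ((362 - 5253483480) + 1671849)/7352467 = (-5253483118 + 1671849)*(1/7352467) = -5251811269*1/7352467 = -5251811269/7352467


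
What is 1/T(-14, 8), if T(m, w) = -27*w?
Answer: -1/216 ≈ -0.0046296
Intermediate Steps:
1/T(-14, 8) = 1/(-27*8) = 1/(-216) = -1/216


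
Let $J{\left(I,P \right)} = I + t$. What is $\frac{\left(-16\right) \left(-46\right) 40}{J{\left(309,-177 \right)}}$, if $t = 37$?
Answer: $\frac{14720}{173} \approx 85.087$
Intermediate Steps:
$J{\left(I,P \right)} = 37 + I$ ($J{\left(I,P \right)} = I + 37 = 37 + I$)
$\frac{\left(-16\right) \left(-46\right) 40}{J{\left(309,-177 \right)}} = \frac{\left(-16\right) \left(-46\right) 40}{37 + 309} = \frac{736 \cdot 40}{346} = 29440 \cdot \frac{1}{346} = \frac{14720}{173}$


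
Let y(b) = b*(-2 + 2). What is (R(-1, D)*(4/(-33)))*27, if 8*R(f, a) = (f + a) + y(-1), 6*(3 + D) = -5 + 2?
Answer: 81/44 ≈ 1.8409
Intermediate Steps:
y(b) = 0 (y(b) = b*0 = 0)
D = -7/2 (D = -3 + (-5 + 2)/6 = -3 + (⅙)*(-3) = -3 - ½ = -7/2 ≈ -3.5000)
R(f, a) = a/8 + f/8 (R(f, a) = ((f + a) + 0)/8 = ((a + f) + 0)/8 = (a + f)/8 = a/8 + f/8)
(R(-1, D)*(4/(-33)))*27 = (((⅛)*(-7/2) + (⅛)*(-1))*(4/(-33)))*27 = ((-7/16 - ⅛)*(4*(-1/33)))*27 = -9/16*(-4/33)*27 = (3/44)*27 = 81/44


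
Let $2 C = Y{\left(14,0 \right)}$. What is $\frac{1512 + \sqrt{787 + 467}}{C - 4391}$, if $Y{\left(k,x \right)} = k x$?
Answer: $- \frac{1512}{4391} - \frac{\sqrt{1254}}{4391} \approx -0.35241$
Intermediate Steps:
$C = 0$ ($C = \frac{14 \cdot 0}{2} = \frac{1}{2} \cdot 0 = 0$)
$\frac{1512 + \sqrt{787 + 467}}{C - 4391} = \frac{1512 + \sqrt{787 + 467}}{0 - 4391} = \frac{1512 + \sqrt{1254}}{-4391} = \left(1512 + \sqrt{1254}\right) \left(- \frac{1}{4391}\right) = - \frac{1512}{4391} - \frac{\sqrt{1254}}{4391}$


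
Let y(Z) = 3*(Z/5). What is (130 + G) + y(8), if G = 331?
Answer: 2329/5 ≈ 465.80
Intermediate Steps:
y(Z) = 3*Z/5 (y(Z) = 3*(Z*(1/5)) = 3*(Z/5) = 3*Z/5)
(130 + G) + y(8) = (130 + 331) + (3/5)*8 = 461 + 24/5 = 2329/5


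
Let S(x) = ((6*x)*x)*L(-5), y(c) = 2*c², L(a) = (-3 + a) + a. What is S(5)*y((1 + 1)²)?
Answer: -62400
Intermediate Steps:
L(a) = -3 + 2*a
S(x) = -78*x² (S(x) = ((6*x)*x)*(-3 + 2*(-5)) = (6*x²)*(-3 - 10) = (6*x²)*(-13) = -78*x²)
S(5)*y((1 + 1)²) = (-78*5²)*(2*((1 + 1)²)²) = (-78*25)*(2*(2²)²) = -3900*4² = -3900*16 = -1950*32 = -62400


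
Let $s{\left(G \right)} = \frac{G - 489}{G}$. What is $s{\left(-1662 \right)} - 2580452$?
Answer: $- \frac{1429569691}{554} \approx -2.5805 \cdot 10^{6}$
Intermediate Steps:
$s{\left(G \right)} = \frac{-489 + G}{G}$
$s{\left(-1662 \right)} - 2580452 = \frac{-489 - 1662}{-1662} - 2580452 = \left(- \frac{1}{1662}\right) \left(-2151\right) - 2580452 = \frac{717}{554} - 2580452 = - \frac{1429569691}{554}$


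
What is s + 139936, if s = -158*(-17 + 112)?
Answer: 124926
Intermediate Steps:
s = -15010 (s = -158*95 = -15010)
s + 139936 = -15010 + 139936 = 124926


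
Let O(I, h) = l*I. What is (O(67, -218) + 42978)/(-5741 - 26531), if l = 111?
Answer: -50415/32272 ≈ -1.5622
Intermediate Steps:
O(I, h) = 111*I
(O(67, -218) + 42978)/(-5741 - 26531) = (111*67 + 42978)/(-5741 - 26531) = (7437 + 42978)/(-32272) = 50415*(-1/32272) = -50415/32272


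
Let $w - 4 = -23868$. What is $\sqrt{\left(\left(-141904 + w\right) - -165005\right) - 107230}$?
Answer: $i \sqrt{107993} \approx 328.62 i$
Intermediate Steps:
$w = -23864$ ($w = 4 - 23868 = -23864$)
$\sqrt{\left(\left(-141904 + w\right) - -165005\right) - 107230} = \sqrt{\left(\left(-141904 - 23864\right) - -165005\right) - 107230} = \sqrt{\left(-165768 + 165005\right) - 107230} = \sqrt{-763 - 107230} = \sqrt{-107993} = i \sqrt{107993}$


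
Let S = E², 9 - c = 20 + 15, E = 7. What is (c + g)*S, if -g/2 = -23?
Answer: 980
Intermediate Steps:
g = 46 (g = -2*(-23) = 46)
c = -26 (c = 9 - (20 + 15) = 9 - 1*35 = 9 - 35 = -26)
S = 49 (S = 7² = 49)
(c + g)*S = (-26 + 46)*49 = 20*49 = 980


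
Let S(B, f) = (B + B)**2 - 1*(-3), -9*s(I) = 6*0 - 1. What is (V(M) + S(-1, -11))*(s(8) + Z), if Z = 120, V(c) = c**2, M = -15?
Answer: 250792/9 ≈ 27866.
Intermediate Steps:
s(I) = 1/9 (s(I) = -(6*0 - 1)/9 = -(0 - 1)/9 = -1/9*(-1) = 1/9)
S(B, f) = 3 + 4*B**2 (S(B, f) = (2*B)**2 + 3 = 4*B**2 + 3 = 3 + 4*B**2)
(V(M) + S(-1, -11))*(s(8) + Z) = ((-15)**2 + (3 + 4*(-1)**2))*(1/9 + 120) = (225 + (3 + 4*1))*(1081/9) = (225 + (3 + 4))*(1081/9) = (225 + 7)*(1081/9) = 232*(1081/9) = 250792/9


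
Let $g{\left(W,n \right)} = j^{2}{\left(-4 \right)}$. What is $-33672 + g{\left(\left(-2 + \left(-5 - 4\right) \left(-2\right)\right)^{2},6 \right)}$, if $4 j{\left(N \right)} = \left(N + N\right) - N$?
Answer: $-33671$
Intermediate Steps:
$j{\left(N \right)} = \frac{N}{4}$ ($j{\left(N \right)} = \frac{\left(N + N\right) - N}{4} = \frac{2 N - N}{4} = \frac{N}{4}$)
$g{\left(W,n \right)} = 1$ ($g{\left(W,n \right)} = \left(\frac{1}{4} \left(-4\right)\right)^{2} = \left(-1\right)^{2} = 1$)
$-33672 + g{\left(\left(-2 + \left(-5 - 4\right) \left(-2\right)\right)^{2},6 \right)} = -33672 + 1 = -33671$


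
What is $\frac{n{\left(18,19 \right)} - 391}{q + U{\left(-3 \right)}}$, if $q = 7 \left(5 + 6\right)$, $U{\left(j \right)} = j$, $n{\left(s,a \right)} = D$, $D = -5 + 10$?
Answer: $- \frac{193}{37} \approx -5.2162$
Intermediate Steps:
$D = 5$
$n{\left(s,a \right)} = 5$
$q = 77$ ($q = 7 \cdot 11 = 77$)
$\frac{n{\left(18,19 \right)} - 391}{q + U{\left(-3 \right)}} = \frac{5 - 391}{77 - 3} = - \frac{386}{74} = \left(-386\right) \frac{1}{74} = - \frac{193}{37}$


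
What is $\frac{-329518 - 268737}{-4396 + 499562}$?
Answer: $- \frac{85465}{70738} \approx -1.2082$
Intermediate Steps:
$\frac{-329518 - 268737}{-4396 + 499562} = - \frac{598255}{495166} = \left(-598255\right) \frac{1}{495166} = - \frac{85465}{70738}$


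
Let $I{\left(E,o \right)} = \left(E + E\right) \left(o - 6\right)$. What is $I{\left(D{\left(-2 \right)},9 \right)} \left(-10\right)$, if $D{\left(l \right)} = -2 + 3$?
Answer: $-60$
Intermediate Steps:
$D{\left(l \right)} = 1$
$I{\left(E,o \right)} = 2 E \left(-6 + o\right)$
$I{\left(D{\left(-2 \right)},9 \right)} \left(-10\right) = 2 \cdot 1 \left(-6 + 9\right) \left(-10\right) = 2 \cdot 1 \cdot 3 \left(-10\right) = 6 \left(-10\right) = -60$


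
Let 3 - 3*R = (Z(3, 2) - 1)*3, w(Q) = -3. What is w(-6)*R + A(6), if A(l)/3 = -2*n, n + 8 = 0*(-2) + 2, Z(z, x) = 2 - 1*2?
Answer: 30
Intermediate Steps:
Z(z, x) = 0 (Z(z, x) = 2 - 2 = 0)
n = -6 (n = -8 + (0*(-2) + 2) = -8 + (0 + 2) = -8 + 2 = -6)
A(l) = 36 (A(l) = 3*(-2*(-6)) = 3*12 = 36)
R = 2 (R = 1 - (0 - 1)*3/3 = 1 - (-1)*3/3 = 1 - 1/3*(-3) = 1 + 1 = 2)
w(-6)*R + A(6) = -3*2 + 36 = -6 + 36 = 30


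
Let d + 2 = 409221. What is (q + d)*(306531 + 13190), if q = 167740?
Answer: 184465908439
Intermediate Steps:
d = 409219 (d = -2 + 409221 = 409219)
(q + d)*(306531 + 13190) = (167740 + 409219)*(306531 + 13190) = 576959*319721 = 184465908439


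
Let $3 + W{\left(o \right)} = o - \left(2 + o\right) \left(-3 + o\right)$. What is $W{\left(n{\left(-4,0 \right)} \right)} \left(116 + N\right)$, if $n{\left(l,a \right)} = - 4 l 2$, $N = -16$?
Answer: $-95700$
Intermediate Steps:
$n{\left(l,a \right)} = - 8 l$
$W{\left(o \right)} = -3 + o - \left(-3 + o\right) \left(2 + o\right)$ ($W{\left(o \right)} = -3 + \left(o - \left(2 + o\right) \left(-3 + o\right)\right) = -3 + \left(o - \left(-3 + o\right) \left(2 + o\right)\right) = -3 + o - \left(-3 + o\right) \left(2 + o\right)$)
$W{\left(n{\left(-4,0 \right)} \right)} \left(116 + N\right) = \left(3 - \left(\left(-8\right) \left(-4\right)\right)^{2} + 2 \left(\left(-8\right) \left(-4\right)\right)\right) \left(116 - 16\right) = \left(3 - 32^{2} + 2 \cdot 32\right) 100 = \left(3 - 1024 + 64\right) 100 = \left(-957\right) 100 = -95700$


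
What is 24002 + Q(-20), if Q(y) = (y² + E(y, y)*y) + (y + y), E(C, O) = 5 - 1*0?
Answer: 24262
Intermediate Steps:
E(C, O) = 5 (E(C, O) = 5 + 0 = 5)
Q(y) = y² + 7*y (Q(y) = (y² + 5*y) + (y + y) = (y² + 5*y) + 2*y = y² + 7*y)
24002 + Q(-20) = 24002 - 20*(7 - 20) = 24002 - 20*(-13) = 24002 + 260 = 24262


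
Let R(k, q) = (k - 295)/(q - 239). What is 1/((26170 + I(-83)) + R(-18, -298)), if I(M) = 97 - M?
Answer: 537/14150263 ≈ 3.7950e-5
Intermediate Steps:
R(k, q) = (-295 + k)/(-239 + q)
1/((26170 + I(-83)) + R(-18, -298)) = 1/((26170 + (97 - 1*(-83))) + (-295 - 18)/(-239 - 298)) = 1/((26170 + (97 + 83)) - 313/(-537)) = 1/((26170 + 180) - 1/537*(-313)) = 1/(26350 + 313/537) = 1/(14150263/537) = 537/14150263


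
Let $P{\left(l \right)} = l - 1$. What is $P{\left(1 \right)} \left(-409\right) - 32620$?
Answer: $-32620$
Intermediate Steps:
$P{\left(l \right)} = -1 + l$
$P{\left(1 \right)} \left(-409\right) - 32620 = \left(-1 + 1\right) \left(-409\right) - 32620 = 0 \left(-409\right) - 32620 = 0 - 32620 = -32620$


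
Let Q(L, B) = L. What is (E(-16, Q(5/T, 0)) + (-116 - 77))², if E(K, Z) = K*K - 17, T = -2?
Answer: 2116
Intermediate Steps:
E(K, Z) = -17 + K² (E(K, Z) = K² - 17 = -17 + K²)
(E(-16, Q(5/T, 0)) + (-116 - 77))² = ((-17 + (-16)²) + (-116 - 77))² = ((-17 + 256) - 193)² = (239 - 193)² = 46² = 2116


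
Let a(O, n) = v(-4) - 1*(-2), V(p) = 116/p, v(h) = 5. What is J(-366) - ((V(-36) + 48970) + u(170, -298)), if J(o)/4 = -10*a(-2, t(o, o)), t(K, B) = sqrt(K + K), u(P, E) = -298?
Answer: -440539/9 ≈ -48949.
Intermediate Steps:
t(K, B) = sqrt(2)*sqrt(K) (t(K, B) = sqrt(2*K) = sqrt(2)*sqrt(K))
a(O, n) = 7 (a(O, n) = 5 - 1*(-2) = 5 + 2 = 7)
J(o) = -280 (J(o) = 4*(-10*7) = 4*(-70) = -280)
J(-366) - ((V(-36) + 48970) + u(170, -298)) = -280 - ((116/(-36) + 48970) - 298) = -280 - ((116*(-1/36) + 48970) - 298) = -280 - ((-29/9 + 48970) - 298) = -280 - (440701/9 - 298) = -280 - 1*438019/9 = -280 - 438019/9 = -440539/9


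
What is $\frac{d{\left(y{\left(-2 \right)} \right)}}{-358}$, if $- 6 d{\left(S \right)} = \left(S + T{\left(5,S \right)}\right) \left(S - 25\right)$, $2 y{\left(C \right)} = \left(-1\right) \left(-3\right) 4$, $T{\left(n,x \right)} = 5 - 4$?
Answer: $- \frac{133}{2148} \approx -0.061918$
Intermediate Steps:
$T{\left(n,x \right)} = 1$
$y{\left(C \right)} = 6$ ($y{\left(C \right)} = \frac{\left(-1\right) \left(-3\right) 4}{2} = \frac{3 \cdot 4}{2} = \frac{1}{2} \cdot 12 = 6$)
$d{\left(S \right)} = - \frac{\left(1 + S\right) \left(-25 + S\right)}{6}$ ($d{\left(S \right)} = - \frac{\left(S + 1\right) \left(S - 25\right)}{6} = - \frac{\left(1 + S\right) \left(-25 + S\right)}{6}$)
$\frac{d{\left(y{\left(-2 \right)} \right)}}{-358} = \frac{\frac{25}{6} + 4 \cdot 6 - \frac{6^{2}}{6}}{-358} = \left(\frac{25}{6} + 24 - 6\right) \left(- \frac{1}{358}\right) = \frac{133}{6} \left(- \frac{1}{358}\right) = - \frac{133}{2148}$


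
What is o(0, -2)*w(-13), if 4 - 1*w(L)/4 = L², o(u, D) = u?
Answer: 0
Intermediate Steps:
w(L) = 16 - 4*L²
o(0, -2)*w(-13) = 0*(16 - 4*(-13)²) = 0*(16 - 4*169) = 0*(16 - 676) = 0*(-660) = 0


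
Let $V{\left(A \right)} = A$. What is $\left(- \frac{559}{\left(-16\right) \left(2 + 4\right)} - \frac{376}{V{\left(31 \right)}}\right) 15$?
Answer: $- \frac{93835}{992} \approx -94.592$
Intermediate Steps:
$\left(- \frac{559}{\left(-16\right) \left(2 + 4\right)} - \frac{376}{V{\left(31 \right)}}\right) 15 = \left(- \frac{559}{\left(-16\right) \left(2 + 4\right)} - \frac{376}{31}\right) 15 = \left(- \frac{559}{\left(-16\right) 6} - \frac{376}{31}\right) 15 = \left(- \frac{559}{-96} - \frac{376}{31}\right) 15 = \left(\left(-559\right) \left(- \frac{1}{96}\right) - \frac{376}{31}\right) 15 = \left(\frac{559}{96} - \frac{376}{31}\right) 15 = \left(- \frac{18767}{2976}\right) 15 = - \frac{93835}{992}$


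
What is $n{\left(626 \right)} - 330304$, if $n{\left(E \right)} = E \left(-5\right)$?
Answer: $-333434$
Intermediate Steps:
$n{\left(E \right)} = - 5 E$
$n{\left(626 \right)} - 330304 = \left(-5\right) 626 - 330304 = -3130 - 330304 = -333434$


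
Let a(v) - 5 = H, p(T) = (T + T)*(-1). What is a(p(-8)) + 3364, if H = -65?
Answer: 3304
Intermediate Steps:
p(T) = -2*T (p(T) = (2*T)*(-1) = -2*T)
a(v) = -60 (a(v) = 5 - 65 = -60)
a(p(-8)) + 3364 = -60 + 3364 = 3304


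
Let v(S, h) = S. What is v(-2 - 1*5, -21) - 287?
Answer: -294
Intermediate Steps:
v(-2 - 1*5, -21) - 287 = (-2 - 1*5) - 287 = (-2 - 5) - 287 = -7 - 287 = -294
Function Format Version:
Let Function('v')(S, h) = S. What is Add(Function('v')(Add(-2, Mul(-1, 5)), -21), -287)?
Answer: -294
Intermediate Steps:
Add(Function('v')(Add(-2, Mul(-1, 5)), -21), -287) = Add(Add(-2, Mul(-1, 5)), -287) = Add(Add(-2, -5), -287) = Add(-7, -287) = -294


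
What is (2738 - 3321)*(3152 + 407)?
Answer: -2074897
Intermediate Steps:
(2738 - 3321)*(3152 + 407) = -583*3559 = -2074897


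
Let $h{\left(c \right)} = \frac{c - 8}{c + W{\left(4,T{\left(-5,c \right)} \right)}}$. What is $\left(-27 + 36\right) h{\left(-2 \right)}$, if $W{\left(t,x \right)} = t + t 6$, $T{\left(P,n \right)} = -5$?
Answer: $- \frac{45}{13} \approx -3.4615$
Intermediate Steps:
$W{\left(t,x \right)} = 7 t$ ($W{\left(t,x \right)} = t + 6 t = 7 t$)
$h{\left(c \right)} = \frac{-8 + c}{28 + c}$ ($h{\left(c \right)} = \frac{c - 8}{c + 7 \cdot 4} = \frac{-8 + c}{c + 28} = \frac{-8 + c}{28 + c}$)
$\left(-27 + 36\right) h{\left(-2 \right)} = \left(-27 + 36\right) \frac{-8 - 2}{28 - 2} = 9 \cdot \frac{1}{26} \left(-10\right) = 9 \left(- \frac{5}{13}\right) = - \frac{45}{13}$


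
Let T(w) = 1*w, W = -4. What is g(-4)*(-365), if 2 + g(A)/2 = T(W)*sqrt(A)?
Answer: 1460 + 5840*I ≈ 1460.0 + 5840.0*I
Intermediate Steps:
T(w) = w
g(A) = -4 - 8*sqrt(A) (g(A) = -4 + 2*(-4*sqrt(A)) = -4 - 8*sqrt(A))
g(-4)*(-365) = (-4 - 16*I)*(-365) = 1460 + 5840*I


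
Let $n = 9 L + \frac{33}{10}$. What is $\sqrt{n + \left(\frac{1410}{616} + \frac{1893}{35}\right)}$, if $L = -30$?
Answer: $\frac{3 i \sqrt{13855765}}{770} \approx 14.503 i$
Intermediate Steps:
$n = - \frac{2667}{10}$ ($n = 9 \left(-30\right) + \frac{33}{10} = -270 + 33 \cdot \frac{1}{10} = -270 + \frac{33}{10} = - \frac{2667}{10} \approx -266.7$)
$\sqrt{n + \left(\frac{1410}{616} + \frac{1893}{35}\right)} = \sqrt{- \frac{2667}{10} + \left(\frac{1410}{616} + \frac{1893}{35}\right)} = \sqrt{- \frac{2667}{10} + \left(1410 \cdot \frac{1}{616} + 1893 \cdot \frac{1}{35}\right)} = \sqrt{- \frac{2667}{10} + \left(\frac{705}{308} + \frac{1893}{35}\right)} = \sqrt{- \frac{2667}{10} + \frac{86817}{1540}} = \sqrt{- \frac{323901}{1540}} = \frac{3 i \sqrt{13855765}}{770}$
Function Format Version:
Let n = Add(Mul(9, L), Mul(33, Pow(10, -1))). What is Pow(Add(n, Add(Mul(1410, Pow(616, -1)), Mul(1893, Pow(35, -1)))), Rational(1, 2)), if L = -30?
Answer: Mul(Rational(3, 770), I, Pow(13855765, Rational(1, 2))) ≈ Mul(14.503, I)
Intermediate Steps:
n = Rational(-2667, 10) (n = Add(Mul(9, -30), Mul(33, Pow(10, -1))) = Add(-270, Mul(33, Rational(1, 10))) = Add(-270, Rational(33, 10)) = Rational(-2667, 10) ≈ -266.70)
Pow(Add(n, Add(Mul(1410, Pow(616, -1)), Mul(1893, Pow(35, -1)))), Rational(1, 2)) = Pow(Add(Rational(-2667, 10), Add(Mul(1410, Pow(616, -1)), Mul(1893, Pow(35, -1)))), Rational(1, 2)) = Pow(Add(Rational(-2667, 10), Add(Mul(1410, Rational(1, 616)), Mul(1893, Rational(1, 35)))), Rational(1, 2)) = Pow(Add(Rational(-2667, 10), Add(Rational(705, 308), Rational(1893, 35))), Rational(1, 2)) = Pow(Add(Rational(-2667, 10), Rational(86817, 1540)), Rational(1, 2)) = Pow(Rational(-323901, 1540), Rational(1, 2)) = Mul(Rational(3, 770), I, Pow(13855765, Rational(1, 2)))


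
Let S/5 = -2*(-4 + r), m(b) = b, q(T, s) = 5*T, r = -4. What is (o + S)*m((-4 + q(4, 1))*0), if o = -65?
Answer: 0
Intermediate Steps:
S = 80 (S = 5*(-2*(-4 - 4)) = 5*(-2*(-8)) = 5*16 = 80)
(o + S)*m((-4 + q(4, 1))*0) = (-65 + 80)*((-4 + 5*4)*0) = 15*((-4 + 20)*0) = 15*(16*0) = 15*0 = 0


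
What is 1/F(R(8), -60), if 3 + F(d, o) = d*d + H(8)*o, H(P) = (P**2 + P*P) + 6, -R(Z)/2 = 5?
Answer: -1/7943 ≈ -0.00012590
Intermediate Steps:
R(Z) = -10 (R(Z) = -2*5 = -10)
H(P) = 6 + 2*P**2 (H(P) = (P**2 + P**2) + 6 = 2*P**2 + 6 = 6 + 2*P**2)
F(d, o) = -3 + d**2 + 134*o (F(d, o) = -3 + (d*d + (6 + 2*8**2)*o) = -3 + (d**2 + (6 + 2*64)*o) = -3 + (d**2 + (6 + 128)*o) = -3 + (d**2 + 134*o) = -3 + d**2 + 134*o)
1/F(R(8), -60) = 1/(-3 + (-10)**2 + 134*(-60)) = 1/(-3 + 100 - 8040) = 1/(-7943) = -1/7943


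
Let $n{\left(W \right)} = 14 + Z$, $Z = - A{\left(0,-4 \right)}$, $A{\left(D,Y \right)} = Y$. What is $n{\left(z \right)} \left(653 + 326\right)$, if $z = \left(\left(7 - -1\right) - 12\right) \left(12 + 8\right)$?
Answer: $17622$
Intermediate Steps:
$Z = 4$ ($Z = \left(-1\right) \left(-4\right) = 4$)
$z = -80$ ($z = \left(\left(7 + 1\right) - 12\right) 20 = \left(8 - 12\right) 20 = \left(-4\right) 20 = -80$)
$n{\left(W \right)} = 18$ ($n{\left(W \right)} = 14 + 4 = 18$)
$n{\left(z \right)} \left(653 + 326\right) = 18 \left(653 + 326\right) = 18 \cdot 979 = 17622$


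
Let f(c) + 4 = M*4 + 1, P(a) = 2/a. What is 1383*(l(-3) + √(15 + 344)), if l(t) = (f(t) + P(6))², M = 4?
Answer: 737600/3 + 1383*√359 ≈ 2.7207e+5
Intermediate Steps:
f(c) = 13 (f(c) = -4 + (4*4 + 1) = -4 + (16 + 1) = -4 + 17 = 13)
l(t) = 1600/9 (l(t) = (13 + 2/6)² = (13 + 2*(⅙))² = (13 + ⅓)² = (40/3)² = 1600/9)
1383*(l(-3) + √(15 + 344)) = 1383*(1600/9 + √(15 + 344)) = 1383*(1600/9 + √359) = 737600/3 + 1383*√359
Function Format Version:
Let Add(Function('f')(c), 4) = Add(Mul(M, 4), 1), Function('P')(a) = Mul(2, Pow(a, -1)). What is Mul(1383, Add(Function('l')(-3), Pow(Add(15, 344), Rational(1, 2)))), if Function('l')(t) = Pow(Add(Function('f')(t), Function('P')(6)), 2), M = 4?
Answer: Add(Rational(737600, 3), Mul(1383, Pow(359, Rational(1, 2)))) ≈ 2.7207e+5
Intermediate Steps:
Function('f')(c) = 13 (Function('f')(c) = Add(-4, Add(Mul(4, 4), 1)) = Add(-4, Add(16, 1)) = Add(-4, 17) = 13)
Function('l')(t) = Rational(1600, 9) (Function('l')(t) = Pow(Add(13, Mul(2, Pow(6, -1))), 2) = Pow(Add(13, Mul(2, Rational(1, 6))), 2) = Pow(Add(13, Rational(1, 3)), 2) = Pow(Rational(40, 3), 2) = Rational(1600, 9))
Mul(1383, Add(Function('l')(-3), Pow(Add(15, 344), Rational(1, 2)))) = Mul(1383, Add(Rational(1600, 9), Pow(Add(15, 344), Rational(1, 2)))) = Mul(1383, Add(Rational(1600, 9), Pow(359, Rational(1, 2)))) = Add(Rational(737600, 3), Mul(1383, Pow(359, Rational(1, 2))))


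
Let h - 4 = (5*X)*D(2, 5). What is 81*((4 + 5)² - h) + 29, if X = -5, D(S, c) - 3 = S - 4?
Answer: 8291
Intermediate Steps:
D(S, c) = -1 + S (D(S, c) = 3 + (S - 4) = 3 + (-4 + S) = -1 + S)
h = -21 (h = 4 + (5*(-5))*(-1 + 2) = 4 - 25*1 = 4 - 25 = -21)
81*((4 + 5)² - h) + 29 = 81*((4 + 5)² - 1*(-21)) + 29 = 81*(9² + 21) + 29 = 81*(81 + 21) + 29 = 81*102 + 29 = 8262 + 29 = 8291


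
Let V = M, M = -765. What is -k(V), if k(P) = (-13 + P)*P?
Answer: -595170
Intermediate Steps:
V = -765
k(P) = P*(-13 + P)
-k(V) = -(-765)*(-13 - 765) = -(-765)*(-778) = -1*595170 = -595170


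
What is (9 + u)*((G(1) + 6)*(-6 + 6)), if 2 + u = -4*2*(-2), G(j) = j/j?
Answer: 0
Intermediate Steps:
G(j) = 1
u = 14 (u = -2 - 4*2*(-2) = -2 - 8*(-2) = -2 + 16 = 14)
(9 + u)*((G(1) + 6)*(-6 + 6)) = (9 + 14)*((1 + 6)*(-6 + 6)) = 23*(7*0) = 23*0 = 0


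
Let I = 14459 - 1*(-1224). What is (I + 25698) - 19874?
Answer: 21507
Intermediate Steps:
I = 15683 (I = 14459 + 1224 = 15683)
(I + 25698) - 19874 = (15683 + 25698) - 19874 = 41381 - 19874 = 21507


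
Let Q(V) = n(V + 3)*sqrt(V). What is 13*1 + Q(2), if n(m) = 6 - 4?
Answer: 13 + 2*sqrt(2) ≈ 15.828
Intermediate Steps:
n(m) = 2
Q(V) = 2*sqrt(V)
13*1 + Q(2) = 13*1 + 2*sqrt(2) = 13 + 2*sqrt(2)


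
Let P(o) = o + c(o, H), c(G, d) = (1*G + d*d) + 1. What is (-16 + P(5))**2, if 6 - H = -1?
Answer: 1936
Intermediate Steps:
H = 7 (H = 6 - 1*(-1) = 6 + 1 = 7)
c(G, d) = 1 + G + d**2 (c(G, d) = (G + d**2) + 1 = 1 + G + d**2)
P(o) = 50 + 2*o (P(o) = o + (1 + o + 7**2) = o + (1 + o + 49) = o + (50 + o) = 50 + 2*o)
(-16 + P(5))**2 = (-16 + (50 + 2*5))**2 = (-16 + (50 + 10))**2 = (-16 + 60)**2 = 44**2 = 1936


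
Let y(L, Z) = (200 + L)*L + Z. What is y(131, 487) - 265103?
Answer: -221255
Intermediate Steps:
y(L, Z) = Z + L*(200 + L) (y(L, Z) = L*(200 + L) + Z = Z + L*(200 + L))
y(131, 487) - 265103 = (487 + 131² + 200*131) - 265103 = (487 + 17161 + 26200) - 265103 = 43848 - 265103 = -221255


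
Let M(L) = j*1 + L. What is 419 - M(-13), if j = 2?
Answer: 430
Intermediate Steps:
M(L) = 2 + L (M(L) = 2*1 + L = 2 + L)
419 - M(-13) = 419 - (2 - 13) = 419 - 1*(-11) = 419 + 11 = 430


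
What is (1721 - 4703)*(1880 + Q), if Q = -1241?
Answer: -1905498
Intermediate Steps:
(1721 - 4703)*(1880 + Q) = (1721 - 4703)*(1880 - 1241) = -2982*639 = -1905498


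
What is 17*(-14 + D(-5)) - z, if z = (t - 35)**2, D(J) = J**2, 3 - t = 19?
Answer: -2414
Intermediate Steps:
t = -16 (t = 3 - 1*19 = 3 - 19 = -16)
z = 2601 (z = (-16 - 35)**2 = (-51)**2 = 2601)
17*(-14 + D(-5)) - z = 17*(-14 + (-5)**2) - 1*2601 = 17*(-14 + 25) - 2601 = 17*11 - 2601 = 187 - 2601 = -2414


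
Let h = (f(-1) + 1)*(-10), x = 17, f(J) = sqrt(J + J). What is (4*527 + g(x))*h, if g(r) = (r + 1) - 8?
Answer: -21180 - 21180*I*sqrt(2) ≈ -21180.0 - 29953.0*I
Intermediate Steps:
f(J) = sqrt(2)*sqrt(J) (f(J) = sqrt(2*J) = sqrt(2)*sqrt(J))
h = -10 - 10*I*sqrt(2) (h = (sqrt(2)*sqrt(-1) + 1)*(-10) = (sqrt(2)*I + 1)*(-10) = (I*sqrt(2) + 1)*(-10) = (1 + I*sqrt(2))*(-10) = -10 - 10*I*sqrt(2) ≈ -10.0 - 14.142*I)
g(r) = -7 + r (g(r) = (1 + r) - 8 = -7 + r)
(4*527 + g(x))*h = (4*527 + (-7 + 17))*(-10 - 10*I*sqrt(2)) = (2108 + 10)*(-10 - 10*I*sqrt(2)) = 2118*(-10 - 10*I*sqrt(2)) = -21180 - 21180*I*sqrt(2)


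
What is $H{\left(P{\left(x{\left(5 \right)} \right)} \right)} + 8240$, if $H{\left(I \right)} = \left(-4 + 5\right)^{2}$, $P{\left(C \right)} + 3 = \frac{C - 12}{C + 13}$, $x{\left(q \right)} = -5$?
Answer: $8241$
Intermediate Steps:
$P{\left(C \right)} = -3 + \frac{-12 + C}{13 + C}$ ($P{\left(C \right)} = -3 + \frac{C - 12}{C + 13} = -3 + \frac{-12 + C}{13 + C}$)
$H{\left(I \right)} = 1$ ($H{\left(I \right)} = 1^{2} = 1$)
$H{\left(P{\left(x{\left(5 \right)} \right)} \right)} + 8240 = 1 + 8240 = 8241$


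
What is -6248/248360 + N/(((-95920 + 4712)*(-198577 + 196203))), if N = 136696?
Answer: -20608059779/840263162830 ≈ -0.024526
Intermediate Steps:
-6248/248360 + N/(((-95920 + 4712)*(-198577 + 196203))) = -6248/248360 + 136696/(((-95920 + 4712)*(-198577 + 196203))) = -6248*1/248360 + 136696/((-91208*(-2374))) = -781/31045 + 136696/216527792 = -781/31045 + 136696*(1/216527792) = -781/31045 + 17087/27065974 = -20608059779/840263162830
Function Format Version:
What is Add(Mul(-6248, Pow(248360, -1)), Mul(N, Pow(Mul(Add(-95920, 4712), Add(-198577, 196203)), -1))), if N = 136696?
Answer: Rational(-20608059779, 840263162830) ≈ -0.024526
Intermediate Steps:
Add(Mul(-6248, Pow(248360, -1)), Mul(N, Pow(Mul(Add(-95920, 4712), Add(-198577, 196203)), -1))) = Add(Mul(-6248, Pow(248360, -1)), Mul(136696, Pow(Mul(Add(-95920, 4712), Add(-198577, 196203)), -1))) = Add(Mul(-6248, Rational(1, 248360)), Mul(136696, Pow(Mul(-91208, -2374), -1))) = Add(Rational(-781, 31045), Mul(136696, Pow(216527792, -1))) = Add(Rational(-781, 31045), Mul(136696, Rational(1, 216527792))) = Add(Rational(-781, 31045), Rational(17087, 27065974)) = Rational(-20608059779, 840263162830)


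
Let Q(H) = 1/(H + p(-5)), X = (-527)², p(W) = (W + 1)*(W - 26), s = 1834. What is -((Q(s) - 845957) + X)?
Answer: 1112590423/1958 ≈ 5.6823e+5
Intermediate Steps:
p(W) = (1 + W)*(-26 + W)
X = 277729
Q(H) = 1/(124 + H) (Q(H) = 1/(H + (-26 + (-5)² - 25*(-5))) = 1/(H + (-26 + 25 + 125)) = 1/(H + 124) = 1/(124 + H))
-((Q(s) - 845957) + X) = -((1/(124 + 1834) - 845957) + 277729) = -((1/1958 - 845957) + 277729) = -(-1656383805/1958 + 277729) = -1*(-1112590423/1958) = 1112590423/1958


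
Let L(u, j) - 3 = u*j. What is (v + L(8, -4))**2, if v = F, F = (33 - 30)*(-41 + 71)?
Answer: 3721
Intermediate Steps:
L(u, j) = 3 + j*u (L(u, j) = 3 + u*j = 3 + j*u)
F = 90 (F = 3*30 = 90)
v = 90
(v + L(8, -4))**2 = (90 + (3 - 4*8))**2 = (90 + (3 - 32))**2 = (90 - 29)**2 = 61**2 = 3721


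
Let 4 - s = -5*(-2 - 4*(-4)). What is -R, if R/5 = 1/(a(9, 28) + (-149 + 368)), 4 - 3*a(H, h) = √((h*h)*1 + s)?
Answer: -9915/436063 - 15*√858/436063 ≈ -0.023745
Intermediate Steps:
s = 74 (s = 4 - (-5)*(-2 - 4*(-4)) = 4 - (-5)*(-2 + 16) = 4 - (-5)*14 = 4 - 1*(-70) = 4 + 70 = 74)
a(H, h) = 4/3 - √(74 + h²)/3 (a(H, h) = 4/3 - √((h*h)*1 + 74)/3 = 4/3 - √(h²*1 + 74)/3 = 4/3 - √(h² + 74)/3 = 4/3 - √(74 + h²)/3)
R = 5/(661/3 - √858/3) (R = 5/((4/3 - √(74 + 28²)/3) + (-149 + 368)) = 5/((4/3 - √(74 + 784)/3) + 219) = 5/((4/3 - √858/3) + 219) = 5/(661/3 - √858/3) ≈ 0.023745)
-R = -(9915/436063 + 15*√858/436063) = -9915/436063 - 15*√858/436063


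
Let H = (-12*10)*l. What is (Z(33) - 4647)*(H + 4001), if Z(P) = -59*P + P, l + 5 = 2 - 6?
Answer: -33336441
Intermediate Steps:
l = -9 (l = -5 + (2 - 6) = -5 - 4 = -9)
H = 1080 (H = -12*10*(-9) = -120*(-9) = 1080)
Z(P) = -58*P
(Z(33) - 4647)*(H + 4001) = (-58*33 - 4647)*(1080 + 4001) = (-1914 - 4647)*5081 = -6561*5081 = -33336441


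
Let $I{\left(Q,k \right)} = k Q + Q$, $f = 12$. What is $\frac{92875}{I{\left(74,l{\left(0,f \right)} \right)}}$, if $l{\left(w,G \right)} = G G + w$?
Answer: $\frac{18575}{2146} \approx 8.6556$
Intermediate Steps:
$l{\left(w,G \right)} = w + G^{2}$ ($l{\left(w,G \right)} = G^{2} + w = w + G^{2}$)
$I{\left(Q,k \right)} = Q + Q k$ ($I{\left(Q,k \right)} = Q k + Q = Q + Q k$)
$\frac{92875}{I{\left(74,l{\left(0,f \right)} \right)}} = \frac{92875}{74 \left(1 + \left(0 + 12^{2}\right)\right)} = \frac{92875}{74 \left(1 + \left(0 + 144\right)\right)} = \frac{92875}{74 \left(1 + 144\right)} = \frac{92875}{74 \cdot 145} = \frac{92875}{10730} = 92875 \cdot \frac{1}{10730} = \frac{18575}{2146}$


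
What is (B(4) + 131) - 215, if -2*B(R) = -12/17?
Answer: -1422/17 ≈ -83.647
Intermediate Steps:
B(R) = 6/17 (B(R) = -(-6)/17 = -½*(-12/17) = 6/17)
(B(4) + 131) - 215 = (6/17 + 131) - 215 = 2233/17 - 215 = -1422/17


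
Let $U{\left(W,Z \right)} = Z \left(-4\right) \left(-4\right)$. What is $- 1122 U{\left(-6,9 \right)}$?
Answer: $-161568$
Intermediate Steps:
$U{\left(W,Z \right)} = 16 Z$ ($U{\left(W,Z \right)} = - 4 Z \left(-4\right) = 16 Z$)
$- 1122 U{\left(-6,9 \right)} = - 1122 \cdot 16 \cdot 9 = \left(-1122\right) 144 = -161568$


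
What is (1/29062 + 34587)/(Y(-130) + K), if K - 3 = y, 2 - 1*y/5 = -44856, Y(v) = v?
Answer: 1005167395/6514625106 ≈ 0.15429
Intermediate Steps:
y = 224290 (y = 10 - 5*(-44856) = 10 + 224280 = 224290)
K = 224293 (K = 3 + 224290 = 224293)
(1/29062 + 34587)/(Y(-130) + K) = (1/29062 + 34587)/(-130 + 224293) = (1/29062 + 34587)/224163 = (1005167395/29062)*(1/224163) = 1005167395/6514625106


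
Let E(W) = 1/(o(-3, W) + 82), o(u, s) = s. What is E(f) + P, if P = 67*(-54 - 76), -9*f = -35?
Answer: -6732821/773 ≈ -8710.0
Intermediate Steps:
f = 35/9 (f = -1/9*(-35) = 35/9 ≈ 3.8889)
E(W) = 1/(82 + W) (E(W) = 1/(W + 82) = 1/(82 + W))
P = -8710 (P = 67*(-130) = -8710)
E(f) + P = 1/(82 + 35/9) - 8710 = 1/(773/9) - 8710 = 9/773 - 8710 = -6732821/773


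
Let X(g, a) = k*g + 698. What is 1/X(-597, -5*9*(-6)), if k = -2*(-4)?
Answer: -1/4078 ≈ -0.00024522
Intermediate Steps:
k = 8
X(g, a) = 698 + 8*g (X(g, a) = 8*g + 698 = 698 + 8*g)
1/X(-597, -5*9*(-6)) = 1/(698 + 8*(-597)) = 1/(698 - 4776) = 1/(-4078) = -1/4078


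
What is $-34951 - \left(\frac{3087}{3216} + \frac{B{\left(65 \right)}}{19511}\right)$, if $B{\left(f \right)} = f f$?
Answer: $- \frac{731052452211}{20915792} \approx -34952.0$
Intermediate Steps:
$B{\left(f \right)} = f^{2}$
$-34951 - \left(\frac{3087}{3216} + \frac{B{\left(65 \right)}}{19511}\right) = -34951 - \left(\frac{3087}{3216} + \frac{65^{2}}{19511}\right) = -34951 - \left(3087 \cdot \frac{1}{3216} + 4225 \cdot \frac{1}{19511}\right) = -34951 - \left(\frac{1029}{1072} + \frac{4225}{19511}\right) = -34951 - \frac{24606019}{20915792} = - \frac{731052452211}{20915792}$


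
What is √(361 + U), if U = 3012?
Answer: √3373 ≈ 58.078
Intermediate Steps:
√(361 + U) = √(361 + 3012) = √3373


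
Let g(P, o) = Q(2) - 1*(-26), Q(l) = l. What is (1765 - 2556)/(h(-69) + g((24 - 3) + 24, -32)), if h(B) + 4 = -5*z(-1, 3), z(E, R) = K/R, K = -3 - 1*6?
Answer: -791/39 ≈ -20.282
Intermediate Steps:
K = -9 (K = -3 - 6 = -9)
z(E, R) = -9/R
h(B) = 11 (h(B) = -4 - (-45)/3 = -4 - 5*(-3) = -4 + 15 = 11)
g(P, o) = 28 (g(P, o) = 2 - 1*(-26) = 2 + 26 = 28)
(1765 - 2556)/(h(-69) + g((24 - 3) + 24, -32)) = (1765 - 2556)/(11 + 28) = -791/39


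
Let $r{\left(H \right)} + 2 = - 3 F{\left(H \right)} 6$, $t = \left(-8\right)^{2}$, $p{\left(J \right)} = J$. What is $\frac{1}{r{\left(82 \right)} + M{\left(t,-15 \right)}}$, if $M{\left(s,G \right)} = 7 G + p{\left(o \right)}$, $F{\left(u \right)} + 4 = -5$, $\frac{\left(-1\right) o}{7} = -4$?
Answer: $\frac{1}{83} \approx 0.012048$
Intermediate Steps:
$o = 28$ ($o = \left(-7\right) \left(-4\right) = 28$)
$F{\left(u \right)} = -9$ ($F{\left(u \right)} = -4 - 5 = -9$)
$t = 64$
$M{\left(s,G \right)} = 28 + 7 G$ ($M{\left(s,G \right)} = 7 G + 28 = 28 + 7 G$)
$r{\left(H \right)} = 160$ ($r{\left(H \right)} = -2 - 3 \left(-9\right) 6 = -2 - \left(-27\right) 6 = -2 - -162 = -2 + 162 = 160$)
$\frac{1}{r{\left(82 \right)} + M{\left(t,-15 \right)}} = \frac{1}{160 + \left(28 + 7 \left(-15\right)\right)} = \frac{1}{160 + \left(28 - 105\right)} = \frac{1}{160 - 77} = \frac{1}{83}$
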